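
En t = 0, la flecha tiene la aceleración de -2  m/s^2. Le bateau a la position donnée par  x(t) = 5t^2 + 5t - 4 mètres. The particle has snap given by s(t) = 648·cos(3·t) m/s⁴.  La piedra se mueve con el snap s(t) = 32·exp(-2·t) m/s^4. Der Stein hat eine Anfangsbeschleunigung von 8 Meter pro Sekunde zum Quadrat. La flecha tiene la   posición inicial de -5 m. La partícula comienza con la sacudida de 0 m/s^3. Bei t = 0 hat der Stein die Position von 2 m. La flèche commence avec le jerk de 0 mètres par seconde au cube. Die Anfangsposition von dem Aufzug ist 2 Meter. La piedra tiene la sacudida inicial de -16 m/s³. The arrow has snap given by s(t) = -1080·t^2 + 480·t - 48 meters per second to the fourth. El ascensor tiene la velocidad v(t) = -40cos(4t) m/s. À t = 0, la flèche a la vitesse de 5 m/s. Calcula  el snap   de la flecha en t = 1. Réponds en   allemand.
Wir haben den Snap s(t) = -1080·t^2 + 480·t - 48. Durch Einsetzen von t = 1: s(1) = -648.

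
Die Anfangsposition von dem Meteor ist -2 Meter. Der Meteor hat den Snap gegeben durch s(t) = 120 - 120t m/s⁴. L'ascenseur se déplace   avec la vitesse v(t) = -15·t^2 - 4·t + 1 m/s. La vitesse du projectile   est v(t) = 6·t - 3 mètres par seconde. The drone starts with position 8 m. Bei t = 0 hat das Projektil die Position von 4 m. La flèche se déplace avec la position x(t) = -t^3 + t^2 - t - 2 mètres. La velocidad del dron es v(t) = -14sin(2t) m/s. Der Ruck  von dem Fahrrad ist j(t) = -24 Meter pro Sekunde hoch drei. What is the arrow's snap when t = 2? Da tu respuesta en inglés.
Starting from position x(t) = -t^3 + t^2 - t - 2, we take 4 derivatives. Differentiating position, we get velocity: v(t) = -3·t^2 + 2·t - 1. Differentiating velocity, we get acceleration: a(t) = 2 - 6·t. Taking d/dt of a(t), we find j(t) = -6. Taking d/dt of j(t), we find s(t) = 0. Using s(t) = 0 and substituting t = 2, we find s = 0.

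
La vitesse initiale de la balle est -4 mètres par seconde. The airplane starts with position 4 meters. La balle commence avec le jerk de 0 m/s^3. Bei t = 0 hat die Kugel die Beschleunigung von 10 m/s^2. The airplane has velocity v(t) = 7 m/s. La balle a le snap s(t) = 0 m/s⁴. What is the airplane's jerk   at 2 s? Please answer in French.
En partant de la vitesse v(t) = 7, nous prenons 2 dérivées. En prenant d/dt de v(t), nous trouvons a(t) = 0. La dérivée de l'accélération donne le jerk: j(t) = 0. En utilisant j(t) = 0 et en substituant t = 2, nous trouvons j = 0.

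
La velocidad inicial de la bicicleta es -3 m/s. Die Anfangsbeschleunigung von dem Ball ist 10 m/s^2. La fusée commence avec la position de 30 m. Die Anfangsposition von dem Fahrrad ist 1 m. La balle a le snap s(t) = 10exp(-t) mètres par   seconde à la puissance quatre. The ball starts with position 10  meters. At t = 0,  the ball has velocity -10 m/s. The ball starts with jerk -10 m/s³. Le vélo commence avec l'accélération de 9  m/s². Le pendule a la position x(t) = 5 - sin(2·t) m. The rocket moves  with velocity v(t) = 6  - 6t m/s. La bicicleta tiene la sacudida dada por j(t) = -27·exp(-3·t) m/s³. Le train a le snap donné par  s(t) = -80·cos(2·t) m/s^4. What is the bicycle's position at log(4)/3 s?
To find the answer, we compute 3 antiderivatives of j(t) = -27·exp(-3·t). Finding the antiderivative of j(t) and using a(0) = 9: a(t) = 9·exp(-3·t). Finding the antiderivative of a(t) and using v(0) = -3: v(t) = -3·exp(-3·t). Finding the integral of v(t) and using x(0) = 1: x(t) = exp(-3·t). Using x(t) = exp(-3·t) and substituting t = log(4)/3, we find x = 1/4.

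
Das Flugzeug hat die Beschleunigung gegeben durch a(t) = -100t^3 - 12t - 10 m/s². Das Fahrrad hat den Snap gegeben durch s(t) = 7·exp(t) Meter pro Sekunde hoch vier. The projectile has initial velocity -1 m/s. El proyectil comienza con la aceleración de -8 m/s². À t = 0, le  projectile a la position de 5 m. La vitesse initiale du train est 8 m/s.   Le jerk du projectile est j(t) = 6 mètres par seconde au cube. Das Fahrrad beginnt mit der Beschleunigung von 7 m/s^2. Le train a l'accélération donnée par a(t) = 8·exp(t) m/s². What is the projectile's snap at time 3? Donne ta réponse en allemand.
Ausgehend von dem Ruck j(t) = 6, nehmen wir 1 Ableitung. Die Ableitung von dem Ruck ergibt den Snap: s(t) = 0. Mit s(t) = 0 und Einsetzen von t = 3, finden wir s = 0.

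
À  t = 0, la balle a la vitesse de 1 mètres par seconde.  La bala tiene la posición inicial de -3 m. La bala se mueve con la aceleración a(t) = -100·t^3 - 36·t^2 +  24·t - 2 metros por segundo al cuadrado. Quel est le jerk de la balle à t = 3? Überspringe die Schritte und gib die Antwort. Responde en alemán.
Der Ruck bei t = 3 ist j = -2892.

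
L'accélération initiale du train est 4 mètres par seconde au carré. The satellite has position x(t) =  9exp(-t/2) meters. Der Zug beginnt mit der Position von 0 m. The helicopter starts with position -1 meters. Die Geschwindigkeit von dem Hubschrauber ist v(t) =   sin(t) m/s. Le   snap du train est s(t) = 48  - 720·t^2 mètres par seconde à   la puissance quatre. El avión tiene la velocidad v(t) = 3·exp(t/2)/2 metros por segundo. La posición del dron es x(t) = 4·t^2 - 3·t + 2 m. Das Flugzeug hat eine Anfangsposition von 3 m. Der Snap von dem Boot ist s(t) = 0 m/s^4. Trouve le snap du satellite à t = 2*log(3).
En partant de la position x(t) = 9·exp(-t/2), nous prenons 4 dérivées. La dérivée de la position donne la vitesse: v(t) = -9·exp(-t/2)/2. En prenant d/dt de v(t), nous trouvons a(t) = 9·exp(-t/2)/4. La dérivée de l'accélération donne le jerk: j(t) = -9·exp(-t/2)/8. En dérivant le jerk, nous obtenons le snap: s(t) = 9·exp(-t/2)/16. En utilisant s(t) = 9·exp(-t/2)/16 et en substituant t = 2*log(3), nous trouvons s = 3/16.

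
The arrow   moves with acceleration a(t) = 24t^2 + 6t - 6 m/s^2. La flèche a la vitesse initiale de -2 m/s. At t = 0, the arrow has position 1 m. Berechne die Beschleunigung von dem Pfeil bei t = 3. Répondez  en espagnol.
De la ecuación de la aceleración a(t) = 24·t^2 + 6·t - 6, sustituimos t = 3 para obtener a = 228.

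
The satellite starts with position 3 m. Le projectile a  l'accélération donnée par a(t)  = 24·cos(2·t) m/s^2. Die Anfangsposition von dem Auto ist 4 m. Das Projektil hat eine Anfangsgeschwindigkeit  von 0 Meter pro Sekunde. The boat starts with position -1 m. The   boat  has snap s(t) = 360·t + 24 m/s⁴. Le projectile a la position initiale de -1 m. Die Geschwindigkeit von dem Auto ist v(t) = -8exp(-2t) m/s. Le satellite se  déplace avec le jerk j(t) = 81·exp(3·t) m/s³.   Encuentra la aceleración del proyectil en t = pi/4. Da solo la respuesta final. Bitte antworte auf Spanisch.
En t = pi/4, a = 0.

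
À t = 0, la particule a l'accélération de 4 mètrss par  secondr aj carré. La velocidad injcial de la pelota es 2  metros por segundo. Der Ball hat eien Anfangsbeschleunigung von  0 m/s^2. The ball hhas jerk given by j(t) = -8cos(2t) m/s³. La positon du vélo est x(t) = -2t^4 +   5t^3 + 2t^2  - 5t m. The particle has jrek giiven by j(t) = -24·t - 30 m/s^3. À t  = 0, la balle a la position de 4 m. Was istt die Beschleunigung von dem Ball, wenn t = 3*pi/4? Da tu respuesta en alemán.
Ausgehend von dem Ruck j(t) = -8·cos(2·t), nehmen wir 1 Stammfunktion. Das Integral von dem Ruck, mit a(0) = 0, ergibt die Beschleunigung: a(t) = -4·sin(2·t). Wir haben die Beschleunigung a(t) = -4·sin(2·t). Durch Einsetzen von t = 3*pi/4: a(3*pi/4) = 4.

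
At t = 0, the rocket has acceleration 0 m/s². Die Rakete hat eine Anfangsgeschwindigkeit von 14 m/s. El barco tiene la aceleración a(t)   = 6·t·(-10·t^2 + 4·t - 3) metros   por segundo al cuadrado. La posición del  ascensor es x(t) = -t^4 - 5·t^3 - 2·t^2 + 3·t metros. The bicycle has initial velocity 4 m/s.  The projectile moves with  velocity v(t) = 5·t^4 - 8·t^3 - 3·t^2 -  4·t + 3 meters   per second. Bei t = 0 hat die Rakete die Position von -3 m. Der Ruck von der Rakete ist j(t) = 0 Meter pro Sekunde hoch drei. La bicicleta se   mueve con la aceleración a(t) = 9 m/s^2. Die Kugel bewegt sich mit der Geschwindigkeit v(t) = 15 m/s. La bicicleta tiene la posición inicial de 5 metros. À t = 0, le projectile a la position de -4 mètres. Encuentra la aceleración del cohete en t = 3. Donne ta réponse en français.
Nous devons intégrer notre équation du jerk j(t) = 0 1 fois. En prenant ∫j(t)dt et en appliquant a(0) = 0, nous trouvons a(t) = 0. Nous avons l'accélération a(t) = 0. En substituant t = 3: a(3) = 0.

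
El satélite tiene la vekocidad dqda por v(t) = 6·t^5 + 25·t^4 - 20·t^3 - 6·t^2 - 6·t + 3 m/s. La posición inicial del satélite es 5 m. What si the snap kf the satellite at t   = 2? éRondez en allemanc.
Wir müssen unsere Gleichung für die Geschwindigkeit v(t) = 6·t^5 + 25·t^4 - 20·t^3 - 6·t^2 - 6·t + 3 3-mal ableiten. Durch Ableiten von der Geschwindigkeit erhalten wir die Beschleunigung: a(t) = 30·t^4 + 100·t^3 - 60·t^2 - 12·t - 6. Mit d/dt von a(t) finden wir j(t) = 120·t^3 + 300·t^2 - 120·t - 12. Die Ableitung von dem Ruck ergibt den Snap: s(t) = 360·t^2 + 600·t - 120. Aus der Gleichung für den Snap s(t) = 360·t^2 + 600·t - 120, setzen wir t = 2 ein und erhalten s = 2520.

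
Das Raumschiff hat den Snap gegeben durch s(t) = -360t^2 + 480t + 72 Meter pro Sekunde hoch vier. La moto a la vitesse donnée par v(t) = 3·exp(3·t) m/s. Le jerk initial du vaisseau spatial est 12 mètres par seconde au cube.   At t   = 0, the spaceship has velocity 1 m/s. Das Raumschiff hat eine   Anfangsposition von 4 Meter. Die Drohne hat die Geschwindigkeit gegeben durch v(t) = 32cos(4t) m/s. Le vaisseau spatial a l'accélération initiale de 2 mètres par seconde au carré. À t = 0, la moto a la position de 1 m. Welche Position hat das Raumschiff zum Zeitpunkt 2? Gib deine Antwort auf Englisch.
To find the answer, we compute 4 antiderivatives of s(t) = -360·t^2 + 480·t + 72. Taking ∫s(t)dt and applying j(0) = 12, we find j(t) = -120·t^3 + 240·t^2 + 72·t + 12. The integral of jerk is acceleration. Using a(0) = 2, we get a(t) = -30·t^4 + 80·t^3 + 36·t^2 + 12·t + 2. The integral of acceleration is velocity. Using v(0) = 1, we get v(t) = -6·t^5 + 20·t^4 + 12·t^3 + 6·t^2 + 2·t + 1. Taking ∫v(t)dt and applying x(0) = 4, we find x(t) = -t^6 + 4·t^5 + 3·t^4 + 2·t^3 + t^2 + t + 4. Using x(t) = -t^6 + 4·t^5 + 3·t^4 + 2·t^3 + t^2 + t + 4 and substituting t = 2, we find x = 138.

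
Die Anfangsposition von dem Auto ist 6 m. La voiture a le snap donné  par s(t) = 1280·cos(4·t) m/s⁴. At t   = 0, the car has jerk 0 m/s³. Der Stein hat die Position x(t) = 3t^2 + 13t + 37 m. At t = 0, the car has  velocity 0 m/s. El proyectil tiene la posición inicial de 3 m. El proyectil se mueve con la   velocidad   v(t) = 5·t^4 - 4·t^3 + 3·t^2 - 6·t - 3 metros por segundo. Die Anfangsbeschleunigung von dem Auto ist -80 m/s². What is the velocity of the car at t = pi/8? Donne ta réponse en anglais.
To solve this, we need to take 3 integrals of our snap equation s(t) = 1280·cos(4·t). The antiderivative of snap is jerk. Using j(0) = 0, we get j(t) = 320·sin(4·t). Finding the integral of j(t) and using a(0) = -80: a(t) = -80·cos(4·t). Taking ∫a(t)dt and applying v(0) = 0, we find v(t) = -20·sin(4·t). From the given velocity equation v(t) = -20·sin(4·t), we substitute t = pi/8 to get v = -20.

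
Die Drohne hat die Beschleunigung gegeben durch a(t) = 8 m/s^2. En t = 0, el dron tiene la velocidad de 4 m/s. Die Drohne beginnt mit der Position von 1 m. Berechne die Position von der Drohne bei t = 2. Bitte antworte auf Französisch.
Nous devons trouver la primitive de notre équation de l'accélération a(t) = 8 2 fois. En prenant ∫a(t)dt et en appliquant v(0) = 4, nous trouvons v(t) = 8·t + 4. En prenant ∫v(t)dt et en appliquant x(0) = 1, nous trouvons x(t) = 4·t^2 + 4·t + 1. En utilisant x(t) = 4·t^2 + 4·t + 1 et en substituant t = 2, nous trouvons x = 25.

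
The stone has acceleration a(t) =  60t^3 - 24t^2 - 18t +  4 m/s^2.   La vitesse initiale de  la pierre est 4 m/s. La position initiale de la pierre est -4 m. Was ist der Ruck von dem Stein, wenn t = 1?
Ausgehend von der Beschleunigung a(t) = 60·t^3 - 24·t^2 - 18·t + 4, nehmen wir 1 Ableitung. Mit d/dt von a(t) finden wir j(t) = 180·t^2 - 48·t - 18. Wir haben den Ruck j(t) = 180·t^2 - 48·t - 18. Durch Einsetzen von t = 1: j(1) = 114.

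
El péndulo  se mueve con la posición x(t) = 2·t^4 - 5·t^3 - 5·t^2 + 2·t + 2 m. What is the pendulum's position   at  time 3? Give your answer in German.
Mit x(t) = 2·t^4 - 5·t^3 - 5·t^2 + 2·t + 2 und Einsetzen von t = 3, finden wir x = -10.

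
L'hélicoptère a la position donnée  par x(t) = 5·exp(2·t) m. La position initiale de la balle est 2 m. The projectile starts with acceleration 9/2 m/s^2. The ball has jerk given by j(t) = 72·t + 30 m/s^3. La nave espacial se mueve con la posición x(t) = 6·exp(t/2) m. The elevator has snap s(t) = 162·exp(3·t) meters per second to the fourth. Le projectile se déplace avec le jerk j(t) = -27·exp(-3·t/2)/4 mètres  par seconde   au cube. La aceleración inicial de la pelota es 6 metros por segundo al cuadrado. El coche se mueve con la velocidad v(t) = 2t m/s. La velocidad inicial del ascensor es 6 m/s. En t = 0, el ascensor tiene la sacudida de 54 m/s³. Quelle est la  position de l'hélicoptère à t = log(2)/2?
En utilisant x(t) = 5·exp(2·t) et en substituant t = log(2)/2, nous trouvons x = 10.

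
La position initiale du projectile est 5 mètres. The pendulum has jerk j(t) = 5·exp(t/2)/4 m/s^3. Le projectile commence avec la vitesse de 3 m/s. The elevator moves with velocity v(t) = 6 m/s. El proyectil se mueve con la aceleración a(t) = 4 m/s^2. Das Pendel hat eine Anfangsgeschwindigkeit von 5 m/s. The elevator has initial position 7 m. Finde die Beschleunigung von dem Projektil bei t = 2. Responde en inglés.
We have acceleration a(t) = 4. Substituting t = 2: a(2) = 4.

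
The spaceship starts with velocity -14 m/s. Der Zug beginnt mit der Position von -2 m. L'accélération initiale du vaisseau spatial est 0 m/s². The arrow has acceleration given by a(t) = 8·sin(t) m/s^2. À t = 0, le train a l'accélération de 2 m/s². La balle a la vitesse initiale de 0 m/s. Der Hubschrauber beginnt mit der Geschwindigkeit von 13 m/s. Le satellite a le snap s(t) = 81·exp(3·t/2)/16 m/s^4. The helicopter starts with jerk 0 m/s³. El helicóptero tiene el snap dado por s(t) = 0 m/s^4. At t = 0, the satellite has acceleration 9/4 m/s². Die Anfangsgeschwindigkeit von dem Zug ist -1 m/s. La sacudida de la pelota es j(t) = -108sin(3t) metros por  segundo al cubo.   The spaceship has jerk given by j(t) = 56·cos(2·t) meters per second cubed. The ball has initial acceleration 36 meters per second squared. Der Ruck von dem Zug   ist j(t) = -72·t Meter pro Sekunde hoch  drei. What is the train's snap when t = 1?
We must differentiate our jerk equation j(t) = -72·t 1 time. Differentiating jerk, we get snap: s(t) = -72. From the given snap equation s(t) = -72, we substitute t = 1 to get s = -72.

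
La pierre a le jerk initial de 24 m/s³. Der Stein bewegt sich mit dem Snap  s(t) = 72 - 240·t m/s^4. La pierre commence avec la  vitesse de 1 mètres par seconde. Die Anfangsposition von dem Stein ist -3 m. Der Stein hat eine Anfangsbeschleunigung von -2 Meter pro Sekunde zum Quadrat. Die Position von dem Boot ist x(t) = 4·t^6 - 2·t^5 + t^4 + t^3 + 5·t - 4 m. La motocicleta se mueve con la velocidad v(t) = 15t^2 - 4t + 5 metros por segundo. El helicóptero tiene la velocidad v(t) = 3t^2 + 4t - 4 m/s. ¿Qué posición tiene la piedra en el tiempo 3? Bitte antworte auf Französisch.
Nous devons intégrer notre équation du snap s(t) = 72 - 240·t 4 fois. La primitive du snap, avec j(0) = 24, donne le jerk: j(t) = -120·t^2 + 72·t + 24. La primitive du jerk est l'accélération. En utilisant a(0) = -2, nous obtenons a(t) = -40·t^3 + 36·t^2 + 24·t - 2. En intégrant l'accélération et en utilisant la condition initiale v(0) = 1, nous obtenons v(t) = -10·t^4 + 12·t^3 + 12·t^2 - 2·t + 1. La primitive de la vitesse, avec x(0) = -3, donne la position: x(t) = -2·t^5 + 3·t^4 + 4·t^3 - t^2 + t - 3. En utilisant x(t) = -2·t^5 + 3·t^4 + 4·t^3 - t^2 + t - 3 et en substituant t = 3, nous trouvons x = -144.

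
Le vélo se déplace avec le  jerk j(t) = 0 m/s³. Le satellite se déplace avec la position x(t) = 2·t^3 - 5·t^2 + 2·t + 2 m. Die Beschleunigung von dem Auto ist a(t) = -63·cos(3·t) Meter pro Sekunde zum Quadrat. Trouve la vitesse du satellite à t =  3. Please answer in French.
En partant de la position x(t) = 2·t^3 - 5·t^2 + 2·t + 2, nous prenons 1 dérivée. En prenant d/dt de x(t), nous trouvons v(t) = 6·t^2 - 10·t + 2. En utilisant v(t) = 6·t^2 - 10·t + 2 et en substituant t = 3, nous trouvons v = 26.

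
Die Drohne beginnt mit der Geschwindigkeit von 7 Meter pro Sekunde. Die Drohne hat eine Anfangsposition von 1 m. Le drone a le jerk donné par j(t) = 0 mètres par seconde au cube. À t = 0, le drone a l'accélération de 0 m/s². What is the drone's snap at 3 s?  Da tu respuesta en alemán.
Wir müssen unsere Gleichung für den Ruck j(t) = 0 1-mal ableiten. Mit d/dt von j(t) finden wir s(t) = 0. Mit s(t) = 0 und Einsetzen von t = 3, finden wir s = 0.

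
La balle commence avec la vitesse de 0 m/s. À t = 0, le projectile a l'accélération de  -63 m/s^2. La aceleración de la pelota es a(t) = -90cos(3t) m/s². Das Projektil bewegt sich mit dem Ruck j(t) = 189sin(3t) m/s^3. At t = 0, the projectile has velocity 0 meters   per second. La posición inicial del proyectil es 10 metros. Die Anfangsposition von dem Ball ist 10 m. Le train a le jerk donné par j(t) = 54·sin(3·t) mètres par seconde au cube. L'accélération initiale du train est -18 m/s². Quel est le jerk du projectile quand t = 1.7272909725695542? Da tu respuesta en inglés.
From the given jerk equation j(t) = 189·sin(3·t), we substitute t = 1.7272909725695542 to get j = -168.550556675468.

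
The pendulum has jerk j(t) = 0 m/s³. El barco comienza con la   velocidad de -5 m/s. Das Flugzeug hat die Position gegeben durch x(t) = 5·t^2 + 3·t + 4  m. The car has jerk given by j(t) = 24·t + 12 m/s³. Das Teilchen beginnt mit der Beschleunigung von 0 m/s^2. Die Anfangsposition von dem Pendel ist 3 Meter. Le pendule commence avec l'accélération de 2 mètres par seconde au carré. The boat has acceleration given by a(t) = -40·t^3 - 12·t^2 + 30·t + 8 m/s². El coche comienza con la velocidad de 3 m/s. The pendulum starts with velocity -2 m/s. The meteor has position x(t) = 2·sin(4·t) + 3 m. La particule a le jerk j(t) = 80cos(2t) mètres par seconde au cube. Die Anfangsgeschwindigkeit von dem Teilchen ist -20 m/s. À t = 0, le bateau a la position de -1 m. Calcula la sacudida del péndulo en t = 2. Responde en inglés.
From the given jerk equation j(t) = 0, we substitute t = 2 to get j = 0.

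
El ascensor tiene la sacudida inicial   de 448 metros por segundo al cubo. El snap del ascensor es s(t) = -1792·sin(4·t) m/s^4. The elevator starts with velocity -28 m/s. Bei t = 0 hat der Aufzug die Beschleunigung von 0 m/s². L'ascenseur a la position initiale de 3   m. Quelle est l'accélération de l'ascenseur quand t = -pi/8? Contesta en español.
Partiendo del snap s(t) = -1792·sin(4·t), tomamos 2 antiderivadas. Tomando ∫s(t)dt y aplicando j(0) = 448, encontramos j(t) = 448·cos(4·t). La antiderivada de la sacudida es la aceleración. Usando a(0) = 0, obtenemos a(t) = 112·sin(4·t). Tenemos la aceleración a(t) = 112·sin(4·t). Sustituyendo t = -pi/8: a(-pi/8) = -112.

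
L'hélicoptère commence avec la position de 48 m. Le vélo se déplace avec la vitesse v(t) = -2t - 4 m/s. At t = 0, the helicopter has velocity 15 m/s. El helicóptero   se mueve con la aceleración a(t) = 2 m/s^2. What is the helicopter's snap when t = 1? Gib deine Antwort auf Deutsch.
Wir müssen unsere Gleichung für die Beschleunigung a(t) = 2 2-mal ableiten. Durch Ableiten von der Beschleunigung erhalten wir den Ruck: j(t) = 0. Die Ableitung von dem Ruck ergibt den Snap: s(t) = 0. Aus der Gleichung für den Snap s(t) = 0, setzen wir t = 1 ein und erhalten s = 0.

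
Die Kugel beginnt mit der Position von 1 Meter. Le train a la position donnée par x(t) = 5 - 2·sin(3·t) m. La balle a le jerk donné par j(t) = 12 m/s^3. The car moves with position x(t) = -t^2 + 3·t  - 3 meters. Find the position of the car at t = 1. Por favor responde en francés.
Nous avons la position x(t) = -t^2 + 3·t - 3. En substituant t = 1: x(1) = -1.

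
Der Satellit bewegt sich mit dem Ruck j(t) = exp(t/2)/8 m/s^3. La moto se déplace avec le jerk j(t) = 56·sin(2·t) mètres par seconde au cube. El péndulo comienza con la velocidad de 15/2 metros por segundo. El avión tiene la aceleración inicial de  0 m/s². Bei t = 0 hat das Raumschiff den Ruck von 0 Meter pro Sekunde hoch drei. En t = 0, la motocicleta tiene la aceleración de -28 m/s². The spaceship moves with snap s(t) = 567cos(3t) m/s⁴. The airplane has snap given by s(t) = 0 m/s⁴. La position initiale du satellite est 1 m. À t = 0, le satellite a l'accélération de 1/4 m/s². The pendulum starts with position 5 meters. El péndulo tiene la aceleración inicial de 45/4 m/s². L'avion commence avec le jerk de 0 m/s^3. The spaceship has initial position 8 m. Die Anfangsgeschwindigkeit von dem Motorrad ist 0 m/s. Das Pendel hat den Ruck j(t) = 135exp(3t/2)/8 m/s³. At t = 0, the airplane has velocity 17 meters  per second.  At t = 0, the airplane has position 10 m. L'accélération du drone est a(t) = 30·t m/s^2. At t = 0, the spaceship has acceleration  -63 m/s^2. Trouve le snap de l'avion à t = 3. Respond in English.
We have snap s(t) = 0. Substituting t = 3: s(3) = 0.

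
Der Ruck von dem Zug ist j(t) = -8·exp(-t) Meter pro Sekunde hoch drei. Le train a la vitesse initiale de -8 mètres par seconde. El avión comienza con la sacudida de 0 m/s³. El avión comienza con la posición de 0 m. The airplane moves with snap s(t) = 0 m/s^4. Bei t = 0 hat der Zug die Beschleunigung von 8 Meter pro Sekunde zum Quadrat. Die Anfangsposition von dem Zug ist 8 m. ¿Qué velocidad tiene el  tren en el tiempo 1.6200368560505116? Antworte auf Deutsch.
Um dies zu lösen, müssen wir 2 Stammfunktionen unserer Gleichung für den Ruck j(t) = -8·exp(-t) finden. Durch Integration von dem Ruck und Verwendung der Anfangsbedingung a(0) = 8, erhalten wir a(t) = 8·exp(-t). Durch Integration von der Beschleunigung und Verwendung der Anfangsbedingung v(0) = -8, erhalten wir v(t) = -8·exp(-t). Wir haben die Geschwindigkeit v(t) = -8·exp(-t). Durch Einsetzen von t = 1.6200368560505116: v(1.6200368560505116) = -1.58313124362858.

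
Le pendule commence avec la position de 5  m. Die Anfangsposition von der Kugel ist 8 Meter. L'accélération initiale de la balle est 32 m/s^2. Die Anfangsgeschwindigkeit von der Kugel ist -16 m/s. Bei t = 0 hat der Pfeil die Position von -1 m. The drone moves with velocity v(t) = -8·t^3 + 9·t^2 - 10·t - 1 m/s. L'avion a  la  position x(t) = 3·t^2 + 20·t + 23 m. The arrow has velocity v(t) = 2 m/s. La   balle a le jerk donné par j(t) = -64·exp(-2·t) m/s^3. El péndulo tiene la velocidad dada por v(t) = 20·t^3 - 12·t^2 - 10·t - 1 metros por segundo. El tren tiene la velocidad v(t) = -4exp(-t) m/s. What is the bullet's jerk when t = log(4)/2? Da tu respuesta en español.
Tenemos la sacudida j(t) = -64·exp(-2·t). Sustituyendo t = log(4)/2: j(log(4)/2) = -16.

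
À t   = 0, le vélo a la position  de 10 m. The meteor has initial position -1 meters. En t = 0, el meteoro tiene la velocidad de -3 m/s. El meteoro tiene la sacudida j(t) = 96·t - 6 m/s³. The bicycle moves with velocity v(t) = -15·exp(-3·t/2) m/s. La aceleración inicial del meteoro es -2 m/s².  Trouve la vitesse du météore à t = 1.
Pour résoudre ceci, nous devons prendre 2 intégrales de notre équation du jerk j(t) = 96·t - 6. L'intégrale du jerk, avec a(0) = -2, donne l'accélération: a(t) = 48·t^2 - 6·t - 2. La primitive de l'accélération est la vitesse. En utilisant v(0) = -3, nous obtenons v(t) = 16·t^3 - 3·t^2 - 2·t - 3. Nous avons la vitesse v(t) = 16·t^3 - 3·t^2 - 2·t - 3. En substituant t = 1: v(1) = 8.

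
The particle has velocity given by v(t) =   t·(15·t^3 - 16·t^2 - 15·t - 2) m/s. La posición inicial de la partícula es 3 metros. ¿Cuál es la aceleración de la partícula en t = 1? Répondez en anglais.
We must differentiate our velocity equation v(t) = t·(15·t^3 - 16·t^2 - 15·t - 2) 1 time. Taking d/dt of v(t), we find a(t) = 15·t^3 - 16·t^2 + t·(45·t^2 - 32·t - 15) - 15·t - 2. From the given acceleration equation a(t) = 15·t^3 - 16·t^2 + t·(45·t^2 - 32·t - 15) - 15·t - 2, we substitute t = 1 to get a = -20.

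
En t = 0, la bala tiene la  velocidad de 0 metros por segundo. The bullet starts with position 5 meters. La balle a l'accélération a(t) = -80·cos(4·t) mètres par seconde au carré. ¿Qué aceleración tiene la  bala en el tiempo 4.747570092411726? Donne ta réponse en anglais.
We have acceleration a(t) = -80·cos(4·t). Substituting t = 4.747570092411726: a(4.747570092411726) = -79.2091715704798.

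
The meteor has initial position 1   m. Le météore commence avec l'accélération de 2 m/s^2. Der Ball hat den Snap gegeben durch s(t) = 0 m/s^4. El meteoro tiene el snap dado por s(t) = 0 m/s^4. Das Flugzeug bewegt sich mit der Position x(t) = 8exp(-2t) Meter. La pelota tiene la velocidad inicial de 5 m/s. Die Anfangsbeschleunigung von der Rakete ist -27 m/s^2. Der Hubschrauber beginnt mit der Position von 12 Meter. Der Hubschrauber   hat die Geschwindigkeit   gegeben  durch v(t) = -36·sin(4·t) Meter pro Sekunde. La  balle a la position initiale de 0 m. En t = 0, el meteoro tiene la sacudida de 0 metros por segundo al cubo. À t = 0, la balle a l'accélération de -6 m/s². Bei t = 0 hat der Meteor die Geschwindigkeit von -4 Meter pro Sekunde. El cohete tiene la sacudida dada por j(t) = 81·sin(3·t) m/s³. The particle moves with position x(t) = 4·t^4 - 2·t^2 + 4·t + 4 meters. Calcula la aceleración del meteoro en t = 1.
Necesitamos integrar nuestra ecuación del snap s(t) = 0 2 veces. La integral del snap, con j(0) = 0, da la sacudida: j(t) = 0. Integrando la sacudida y usando la condición inicial a(0) = 2, obtenemos a(t) = 2. Usando a(t) = 2 y sustituyendo t = 1, encontramos a = 2.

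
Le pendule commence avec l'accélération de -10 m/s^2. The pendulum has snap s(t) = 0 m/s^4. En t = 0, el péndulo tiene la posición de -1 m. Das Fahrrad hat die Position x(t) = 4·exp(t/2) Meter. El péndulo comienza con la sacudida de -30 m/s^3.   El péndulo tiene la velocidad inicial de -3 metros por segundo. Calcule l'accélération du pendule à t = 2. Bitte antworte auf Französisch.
En partant du snap s(t) = 0, nous prenons 2 primitives. La primitive du snap, avec j(0) = -30, donne le jerk: j(t) = -30. La primitive du jerk, avec a(0) = -10, donne l'accélération: a(t) = -30·t - 10. En utilisant a(t) = -30·t - 10 et en substituant t = 2, nous trouvons a = -70.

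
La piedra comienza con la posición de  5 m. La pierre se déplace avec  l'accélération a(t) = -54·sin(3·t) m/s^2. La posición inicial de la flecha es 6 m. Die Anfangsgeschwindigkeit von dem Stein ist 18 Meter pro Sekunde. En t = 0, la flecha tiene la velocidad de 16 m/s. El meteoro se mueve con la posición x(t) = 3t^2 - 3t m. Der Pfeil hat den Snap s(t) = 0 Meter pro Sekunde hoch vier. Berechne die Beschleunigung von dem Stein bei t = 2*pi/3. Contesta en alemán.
Mit a(t) = -54·sin(3·t) und Einsetzen von t = 2*pi/3, finden wir a = 0.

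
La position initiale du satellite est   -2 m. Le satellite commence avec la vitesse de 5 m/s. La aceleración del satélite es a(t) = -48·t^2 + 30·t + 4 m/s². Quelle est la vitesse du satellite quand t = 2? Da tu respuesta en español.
Necesitamos integrar nuestra ecuación de la aceleración a(t) = -48·t^2 + 30·t + 4 1 vez. Integrando la aceleración y usando la condición inicial v(0) = 5, obtenemos v(t) = -16·t^3 + 15·t^2 + 4·t + 5. De la ecuación de la velocidad v(t) = -16·t^3 + 15·t^2 + 4·t + 5, sustituimos t = 2 para obtener v = -55.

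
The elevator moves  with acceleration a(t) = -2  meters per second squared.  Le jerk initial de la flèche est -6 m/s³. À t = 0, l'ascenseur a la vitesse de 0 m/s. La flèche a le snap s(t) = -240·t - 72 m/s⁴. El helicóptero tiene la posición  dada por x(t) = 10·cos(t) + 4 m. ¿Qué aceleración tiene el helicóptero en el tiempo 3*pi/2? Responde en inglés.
To solve this, we need to take 2 derivatives of our position equation x(t) = 10·cos(t) + 4. Taking d/dt of x(t), we find v(t) = -10·sin(t). Differentiating velocity, we get acceleration: a(t) = -10·cos(t). From the given acceleration equation a(t) = -10·cos(t), we substitute t = 3*pi/2 to get a = 0.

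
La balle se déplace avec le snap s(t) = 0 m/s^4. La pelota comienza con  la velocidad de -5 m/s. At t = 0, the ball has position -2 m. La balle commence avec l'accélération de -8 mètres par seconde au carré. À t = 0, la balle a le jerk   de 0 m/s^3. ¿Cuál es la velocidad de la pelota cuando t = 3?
Debemos encontrar la antiderivada de nuestra ecuación del snap s(t) = 0 3 veces. Tomando ∫s(t)dt y aplicando j(0) = 0, encontramos j(t) = 0. La antiderivada de la sacudida, con a(0) = -8, da la aceleración: a(t) = -8. La integral de la aceleración es la velocidad. Usando v(0) = -5, obtenemos v(t) = -8·t - 5. De la ecuación de la velocidad v(t) = -8·t - 5, sustituimos t = 3 para obtener v = -29.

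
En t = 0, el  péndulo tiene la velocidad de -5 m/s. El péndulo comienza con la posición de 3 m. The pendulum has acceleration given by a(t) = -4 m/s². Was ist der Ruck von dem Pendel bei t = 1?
Um dies zu lösen, müssen wir 1 Ableitung unserer Gleichung für die Beschleunigung a(t) = -4 nehmen. Mit d/dt von a(t) finden wir j(t) = 0. Wir haben den Ruck j(t) = 0. Durch Einsetzen von t = 1: j(1) = 0.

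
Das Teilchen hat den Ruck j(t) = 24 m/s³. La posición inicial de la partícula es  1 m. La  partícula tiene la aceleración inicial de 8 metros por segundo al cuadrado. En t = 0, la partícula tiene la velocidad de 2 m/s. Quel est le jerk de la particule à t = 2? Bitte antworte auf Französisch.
Nous avons le jerk j(t) = 24. En substituant t = 2: j(2) = 24.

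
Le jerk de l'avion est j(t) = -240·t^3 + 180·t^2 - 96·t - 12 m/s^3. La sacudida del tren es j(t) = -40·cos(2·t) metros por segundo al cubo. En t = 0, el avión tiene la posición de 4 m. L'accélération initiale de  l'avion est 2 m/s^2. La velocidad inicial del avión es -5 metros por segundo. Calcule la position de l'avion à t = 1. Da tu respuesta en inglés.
We must find the antiderivative of our jerk equation j(t) = -240·t^3 + 180·t^2 - 96·t - 12 3 times. Taking ∫j(t)dt and applying a(0) = 2, we find a(t) = -60·t^4 + 60·t^3 - 48·t^2 - 12·t + 2. The integral of acceleration is velocity. Using v(0) = -5, we get v(t) = -12·t^5 + 15·t^4 - 16·t^3 - 6·t^2 + 2·t - 5. Taking ∫v(t)dt and applying x(0) = 4, we find x(t) = -2·t^6 + 3·t^5 - 4·t^4 - 2·t^3 + t^2 - 5·t + 4. We have position x(t) = -2·t^6 + 3·t^5 - 4·t^4 - 2·t^3 + t^2 - 5·t + 4. Substituting t = 1: x(1) = -5.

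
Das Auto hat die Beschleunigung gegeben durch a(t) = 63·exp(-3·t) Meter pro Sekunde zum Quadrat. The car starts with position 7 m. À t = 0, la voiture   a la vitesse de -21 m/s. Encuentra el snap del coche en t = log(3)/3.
Partiendo de la aceleración a(t) = 63·exp(-3·t), tomamos 2 derivadas. La derivada de la aceleración da la sacudida: j(t) = -189·exp(-3·t). Tomando d/dt de j(t), encontramos s(t) = 567·exp(-3·t). Usando s(t) = 567·exp(-3·t) y sustituyendo t = log(3)/3, encontramos s = 189.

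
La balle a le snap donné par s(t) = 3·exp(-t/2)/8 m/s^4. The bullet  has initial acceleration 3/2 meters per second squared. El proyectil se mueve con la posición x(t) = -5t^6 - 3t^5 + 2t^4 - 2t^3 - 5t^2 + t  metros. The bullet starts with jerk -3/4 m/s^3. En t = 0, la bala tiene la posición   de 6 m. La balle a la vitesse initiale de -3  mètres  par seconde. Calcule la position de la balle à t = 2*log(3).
Nous devons trouver l'intégrale de notre équation du snap s(t) = 3·exp(-t/2)/8 4 fois. La primitive du snap, avec j(0) = -3/4, donne le jerk: j(t) = -3·exp(-t/2)/4. L'intégrale du jerk, avec a(0) = 3/2, donne l'accélération: a(t) = 3·exp(-t/2)/2. En prenant ∫a(t)dt et en appliquant v(0) = -3, nous trouvons v(t) = -3·exp(-t/2). En intégrant la vitesse et en utilisant la condition initiale x(0) = 6, nous obtenons x(t) = 6·exp(-t/2). Nous avons la position x(t) = 6·exp(-t/2). En substituant t = 2*log(3): x(2*log(3)) = 2.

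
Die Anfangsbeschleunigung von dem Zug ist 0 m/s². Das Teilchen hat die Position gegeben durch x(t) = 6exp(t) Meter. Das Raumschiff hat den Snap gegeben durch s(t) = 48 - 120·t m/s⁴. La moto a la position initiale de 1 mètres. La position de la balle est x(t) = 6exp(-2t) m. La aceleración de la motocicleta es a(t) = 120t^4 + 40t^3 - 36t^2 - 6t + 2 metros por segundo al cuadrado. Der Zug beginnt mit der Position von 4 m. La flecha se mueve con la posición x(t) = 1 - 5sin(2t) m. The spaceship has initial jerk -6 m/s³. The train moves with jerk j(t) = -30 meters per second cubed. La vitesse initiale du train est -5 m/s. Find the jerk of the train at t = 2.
We have jerk j(t) = -30. Substituting t = 2: j(2) = -30.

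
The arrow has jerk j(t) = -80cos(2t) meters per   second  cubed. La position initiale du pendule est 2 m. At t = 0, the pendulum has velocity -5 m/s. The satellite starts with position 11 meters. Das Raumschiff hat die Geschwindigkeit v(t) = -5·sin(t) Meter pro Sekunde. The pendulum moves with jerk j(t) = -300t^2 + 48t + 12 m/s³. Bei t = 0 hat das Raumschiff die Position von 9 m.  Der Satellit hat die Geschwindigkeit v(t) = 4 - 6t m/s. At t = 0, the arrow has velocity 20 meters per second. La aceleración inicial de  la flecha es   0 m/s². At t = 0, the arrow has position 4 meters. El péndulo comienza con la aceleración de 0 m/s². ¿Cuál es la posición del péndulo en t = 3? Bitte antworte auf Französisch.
Nous devons intégrer notre équation du jerk j(t) = -300·t^2 + 48·t + 12 3 fois. La primitive du jerk, avec a(0) = 0, donne l'accélération: a(t) = 4·t·(-25·t^2 + 6·t + 3). En prenant ∫a(t)dt et en appliquant v(0) = -5, nous trouvons v(t) = -25·t^4 + 8·t^3 + 6·t^2 - 5. En intégrant la vitesse et en utilisant la condition initiale x(0) = 2, nous obtenons x(t) = -5·t^5 + 2·t^4 + 2·t^3 - 5·t + 2. En utilisant x(t) = -5·t^5 + 2·t^4 + 2·t^3 - 5·t + 2 et en substituant t = 3, nous trouvons x = -1012.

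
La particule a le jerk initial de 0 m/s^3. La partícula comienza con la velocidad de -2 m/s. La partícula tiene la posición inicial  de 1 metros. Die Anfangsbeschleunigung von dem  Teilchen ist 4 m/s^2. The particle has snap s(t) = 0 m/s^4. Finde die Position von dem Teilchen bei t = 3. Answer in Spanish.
Necesitamos integrar nuestra ecuación del snap s(t) = 0 4 veces. La antiderivada del snap, con j(0) = 0, da la sacudida: j(t) = 0. La integral de la sacudida, con a(0) = 4, da la aceleración: a(t) = 4. Integrando la aceleración y usando la condición inicial v(0) = -2, obtenemos v(t) = 4·t - 2. La antiderivada de la velocidad es la posición. Usando x(0) = 1, obtenemos x(t) = 2·t^2 - 2·t + 1. Tenemos la posición x(t) = 2·t^2 - 2·t + 1. Sustituyendo t = 3: x(3) = 13.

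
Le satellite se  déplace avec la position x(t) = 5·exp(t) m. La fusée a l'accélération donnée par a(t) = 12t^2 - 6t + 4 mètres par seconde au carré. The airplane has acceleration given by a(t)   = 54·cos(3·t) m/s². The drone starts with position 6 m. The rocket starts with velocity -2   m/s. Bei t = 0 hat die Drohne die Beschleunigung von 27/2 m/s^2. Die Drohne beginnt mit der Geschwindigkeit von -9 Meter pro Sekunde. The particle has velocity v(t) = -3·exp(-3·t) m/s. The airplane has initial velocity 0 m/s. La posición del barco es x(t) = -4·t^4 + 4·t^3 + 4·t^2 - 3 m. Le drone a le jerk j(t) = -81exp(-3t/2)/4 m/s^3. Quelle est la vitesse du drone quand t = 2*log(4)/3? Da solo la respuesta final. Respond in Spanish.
La respuesta es -9/4.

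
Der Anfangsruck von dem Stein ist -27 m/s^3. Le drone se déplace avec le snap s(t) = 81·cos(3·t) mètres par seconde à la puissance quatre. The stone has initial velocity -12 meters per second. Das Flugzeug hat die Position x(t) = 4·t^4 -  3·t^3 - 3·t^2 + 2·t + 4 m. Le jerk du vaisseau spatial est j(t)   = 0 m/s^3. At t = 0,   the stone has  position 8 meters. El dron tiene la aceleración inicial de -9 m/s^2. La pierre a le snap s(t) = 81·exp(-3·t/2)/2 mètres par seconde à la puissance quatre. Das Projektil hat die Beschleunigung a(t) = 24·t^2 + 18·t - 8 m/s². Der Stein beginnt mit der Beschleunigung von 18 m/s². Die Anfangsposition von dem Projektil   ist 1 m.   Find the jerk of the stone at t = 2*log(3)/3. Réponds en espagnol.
Para resolver esto, necesitamos tomar 1 integral de nuestra ecuación del snap s(t) = 81·exp(-3·t/2)/2. Tomando ∫s(t)dt y aplicando j(0) = -27, encontramos j(t) = -27·exp(-3·t/2). Tenemos la sacudida j(t) = -27·exp(-3·t/2). Sustituyendo t = 2*log(3)/3: j(2*log(3)/3) = -9.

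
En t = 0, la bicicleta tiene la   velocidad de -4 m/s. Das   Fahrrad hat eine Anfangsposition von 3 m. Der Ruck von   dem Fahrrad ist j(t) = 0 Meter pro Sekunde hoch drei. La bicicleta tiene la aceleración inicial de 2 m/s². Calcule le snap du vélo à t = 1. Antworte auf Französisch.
En partant du jerk j(t) = 0, nous prenons 1 dérivée. La dérivée du jerk donne le snap: s(t) = 0. De l'équation du snap s(t) = 0, nous substituons t = 1 pour obtenir s = 0.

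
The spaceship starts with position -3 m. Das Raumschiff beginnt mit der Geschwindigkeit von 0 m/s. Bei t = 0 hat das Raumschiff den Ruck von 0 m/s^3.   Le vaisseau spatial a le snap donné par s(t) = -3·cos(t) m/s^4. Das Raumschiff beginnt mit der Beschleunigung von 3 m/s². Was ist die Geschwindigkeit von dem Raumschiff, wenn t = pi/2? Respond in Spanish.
Necesitamos integrar nuestra ecuación del snap s(t) = -3·cos(t) 3 veces. Integrando el snap y usando la condición inicial j(0) = 0, obtenemos j(t) = -3·sin(t). Tomando ∫j(t)dt y aplicando a(0) = 3, encontramos a(t) = 3·cos(t). Integrando la aceleración y usando la condición inicial v(0) = 0, obtenemos v(t) = 3·sin(t). Usando v(t) = 3·sin(t) y sustituyendo t = pi/2, encontramos v = 3.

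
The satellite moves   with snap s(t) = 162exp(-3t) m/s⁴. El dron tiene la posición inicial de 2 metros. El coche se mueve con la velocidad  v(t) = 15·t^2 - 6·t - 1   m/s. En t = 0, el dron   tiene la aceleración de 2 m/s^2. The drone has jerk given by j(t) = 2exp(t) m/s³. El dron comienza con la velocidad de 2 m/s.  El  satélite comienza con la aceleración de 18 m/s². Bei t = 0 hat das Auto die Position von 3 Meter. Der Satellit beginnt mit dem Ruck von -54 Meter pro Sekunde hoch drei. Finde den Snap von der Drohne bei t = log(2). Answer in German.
Wir müssen unsere Gleichung für den Ruck j(t) = 2·exp(t) 1-mal ableiten. Durch Ableiten von dem Ruck erhalten wir den Snap: s(t) = 2·exp(t). Wir haben den Snap s(t) = 2·exp(t). Durch Einsetzen von t = log(2): s(log(2)) = 4.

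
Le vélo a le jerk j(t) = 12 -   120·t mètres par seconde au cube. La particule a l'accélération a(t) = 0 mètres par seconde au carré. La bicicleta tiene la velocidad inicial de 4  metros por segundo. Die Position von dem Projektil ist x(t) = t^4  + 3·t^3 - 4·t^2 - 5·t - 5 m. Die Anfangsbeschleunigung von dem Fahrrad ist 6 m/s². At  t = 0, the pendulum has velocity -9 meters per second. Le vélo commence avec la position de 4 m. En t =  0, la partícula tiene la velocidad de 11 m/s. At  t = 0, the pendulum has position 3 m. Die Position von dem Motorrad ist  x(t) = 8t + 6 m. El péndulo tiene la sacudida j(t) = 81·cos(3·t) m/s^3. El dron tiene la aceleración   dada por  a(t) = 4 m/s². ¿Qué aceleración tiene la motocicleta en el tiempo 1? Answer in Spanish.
Partiendo de la posición x(t) = 8·t + 6, tomamos 2 derivadas. Tomando d/dt de x(t), encontramos v(t) = 8. Derivando la velocidad, obtenemos la aceleración: a(t) = 0. Usando a(t) = 0 y sustituyendo t = 1, encontramos a = 0.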